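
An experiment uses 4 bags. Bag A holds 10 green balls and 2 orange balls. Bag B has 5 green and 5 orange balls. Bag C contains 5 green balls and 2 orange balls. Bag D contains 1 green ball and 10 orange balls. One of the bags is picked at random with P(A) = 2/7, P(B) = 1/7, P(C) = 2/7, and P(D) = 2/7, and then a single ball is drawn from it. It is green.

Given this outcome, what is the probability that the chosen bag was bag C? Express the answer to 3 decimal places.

0.378

The likelihood of this draw under each hypothesis: P(data | bag A) = (10/12) = 0.83333; P(data | bag B) = (5/10) = 0.5; P(data | bag C) = (5/7) = 0.71429; P(data | bag D) = (1/11) = 0.090909.
The prior-weighted likelihoods are 2/7 · 0.83333 = 0.2381, 1/7 · 0.5 = 0.071429, 2/7 · 0.71429 = 0.20408, 2/7 · 0.090909 = 0.025974; with total 0.53958.
By Bayes' rule, P(bag C | data) = (0.20408) / (0.53958) = 0.37822.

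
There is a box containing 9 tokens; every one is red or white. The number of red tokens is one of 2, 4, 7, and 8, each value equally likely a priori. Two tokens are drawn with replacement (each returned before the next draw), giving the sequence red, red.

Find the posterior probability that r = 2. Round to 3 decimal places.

0.030

The likelihood of the observed sequence under each hypothesis: P(data | r = 2) = (2/9)(2/9) = 4/81; P(data | r = 4) = (4/9)(4/9) = 16/81; P(data | r = 7) = (7/9)(7/9) = 49/81; P(data | r = 8) = (8/9)(8/9) = 64/81.
Multiplying each by its prior: 1/4 · 4/81 = 1/81, 1/4 · 16/81 = 4/81, 1/4 · 49/81 = 49/324, 1/4 · 64/81 = 16/81; with total 133/324.
So P(r = 2 | data) = (1/81) / (133/324) = 4/133.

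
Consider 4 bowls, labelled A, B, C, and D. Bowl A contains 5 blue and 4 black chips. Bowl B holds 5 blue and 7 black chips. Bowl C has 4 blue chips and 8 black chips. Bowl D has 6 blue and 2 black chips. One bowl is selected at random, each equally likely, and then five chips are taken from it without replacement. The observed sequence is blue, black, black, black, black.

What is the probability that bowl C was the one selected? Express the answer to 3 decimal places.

0.576

The likelihood of the observed sequence under each hypothesis: P(data | bowl A) = (5/9)(4/8)(3/7)(2/6)(1/5) = 0.0079365; P(data | bowl B) = (5/12)(7/11)(6/10)(5/9)(4/8) = 0.044192; P(data | bowl C) = (4/12)(8/11)(7/10)(6/9)(5/8) = 0.070707; P(data | bowl D) = (6/8)(2/7)(1/6)(0/5) = 0.
Weighting by the prior gives 1/4 · 0.0079365 = 0.0019841, 1/4 · 0.044192 = 0.011048, 1/4 · 0.070707 = 0.017677, 1/4 · 0 = 0; summing to 0.030709.
Therefore the posterior P(bowl C | data) = (0.017677) / (0.030709) = 0.57562.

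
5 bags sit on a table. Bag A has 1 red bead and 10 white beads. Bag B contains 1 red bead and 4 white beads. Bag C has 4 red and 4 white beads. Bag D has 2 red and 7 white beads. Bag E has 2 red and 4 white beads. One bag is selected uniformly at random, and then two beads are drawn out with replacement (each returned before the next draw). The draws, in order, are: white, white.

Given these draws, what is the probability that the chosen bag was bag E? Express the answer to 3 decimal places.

0.161

Compute the likelihood of the observed sequence for each case: P(data | bag A) = (10/11)(10/11) = 0.82645; P(data | bag B) = (4/5)(4/5) = 0.64; P(data | bag C) = (4/8)(4/8) = 0.25; P(data | bag D) = (7/9)(7/9) = 0.60494; P(data | bag E) = (4/6)(4/6) = 0.44444.
Weighting by the prior gives 1/5 · 0.82645 = 0.16529, 1/5 · 0.64 = 0.128, 1/5 · 0.25 = 0.05, 1/5 · 0.60494 = 0.12099, 1/5 · 0.44444 = 0.088889; summing to 0.55317.
By Bayes' rule, P(bag E | data) = (0.088889) / (0.55317) = 0.16069.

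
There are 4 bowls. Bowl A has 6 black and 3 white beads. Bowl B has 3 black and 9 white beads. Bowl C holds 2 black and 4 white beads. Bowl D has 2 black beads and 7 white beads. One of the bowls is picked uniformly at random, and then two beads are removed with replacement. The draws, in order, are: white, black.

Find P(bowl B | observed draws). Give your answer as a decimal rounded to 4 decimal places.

Under each hypothesis, the probability of the observed sequence is: P(data | bowl A) = (3/9)(6/9) = 0.22222; P(data | bowl B) = (9/12)(3/12) = 0.1875; P(data | bowl C) = (4/6)(2/6) = 0.22222; P(data | bowl D) = (7/9)(2/9) = 0.17284.
Multiplying each by its prior: 1/4 · 0.22222 = 0.055556, 1/4 · 0.1875 = 0.046875, 1/4 · 0.22222 = 0.055556, 1/4 · 0.17284 = 0.04321; summing to 0.2012.
Hence P(bowl B | data) = (0.046875) / (0.2012) = 0.23298.

0.2330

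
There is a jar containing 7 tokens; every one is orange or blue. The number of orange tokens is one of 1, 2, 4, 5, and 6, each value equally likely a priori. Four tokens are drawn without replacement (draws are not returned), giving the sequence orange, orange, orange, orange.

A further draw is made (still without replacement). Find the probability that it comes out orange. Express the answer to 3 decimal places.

For each hypothesis, P(data | H) works out to: P(data | r = 1) = (1/7)(0/6) = 0; P(data | r = 2) = (2/7)(1/6)(0/5) = 0; P(data | r = 4) = (4/7)(3/6)(2/5)(1/4) = 1/35; P(data | r = 5) = (5/7)(4/6)(3/5)(2/4) = 1/7; P(data | r = 6) = (6/7)(5/6)(4/5)(3/4) = 3/7.
Weighting by the prior gives 1/5 · 0 = 0, 1/5 · 0 = 0, 1/5 · 1/35 = 1/175, 1/5 · 1/7 = 1/35, 1/5 · 3/7 = 3/35; summing to 3/25.
The posterior is then P(r = 1 | data) = 0, P(r = 2 | data) = 0, P(r = 4 | data) = 1/21, P(r = 5 | data) = 5/21, P(r = 6 | data) = 5/7.
Averaging over the posterior, P(orange next | data) = (0)(1/21) + (1/3)(5/21) + (2/3)(5/7) = 5/9.

0.556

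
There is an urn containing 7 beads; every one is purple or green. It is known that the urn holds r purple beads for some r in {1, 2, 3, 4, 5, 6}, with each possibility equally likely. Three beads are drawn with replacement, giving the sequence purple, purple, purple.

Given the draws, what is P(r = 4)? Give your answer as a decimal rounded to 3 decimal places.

0.145

For each hypothesis, P(data | H) works out to: P(data | r = 1) = (1/7)(1/7)(1/7) = 0.0029155; P(data | r = 2) = (2/7)(2/7)(2/7) = 0.023324; P(data | r = 3) = (3/7)(3/7)(3/7) = 0.078717; P(data | r = 4) = (4/7)(4/7)(4/7) = 0.18659; P(data | r = 5) = (5/7)(5/7)(5/7) = 0.36443; P(data | r = 6) = (6/7)(6/7)(6/7) = 0.62974.
Weighting by the prior gives 1/6 · 0.0029155 = 0.00048591, 1/6 · 0.023324 = 0.0038873, 1/6 · 0.078717 = 0.01312, 1/6 · 0.18659 = 0.031098, 1/6 · 0.36443 = 0.060739, 1/6 · 0.62974 = 0.10496; these sum to 0.21429.
Therefore the posterior P(r = 4 | data) = (0.031098) / (0.21429) = 0.14512.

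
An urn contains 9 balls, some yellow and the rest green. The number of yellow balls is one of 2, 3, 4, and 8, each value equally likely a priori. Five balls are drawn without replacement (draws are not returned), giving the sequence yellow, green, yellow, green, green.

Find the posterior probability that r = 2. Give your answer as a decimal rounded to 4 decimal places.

0.2258

For each hypothesis, P(data | H) works out to: P(data | r = 2) = (2/9)(7/8)(1/7)(6/6)(5/5) = 0.027778; P(data | r = 3) = (3/9)(6/8)(2/7)(5/6)(4/5) = 0.047619; P(data | r = 4) = (4/9)(5/8)(3/7)(4/6)(3/5) = 0.047619; P(data | r = 8) = (8/9)(1/8)(7/7)(0/6) = 0.
The prior-weighted likelihoods are 1/4 · 0.027778 = 0.0069444, 1/4 · 0.047619 = 0.011905, 1/4 · 0.047619 = 0.011905, 1/4 · 0 = 0; these sum to 0.030754.
So P(r = 2 | data) = (0.0069444) / (0.030754) = 0.22581.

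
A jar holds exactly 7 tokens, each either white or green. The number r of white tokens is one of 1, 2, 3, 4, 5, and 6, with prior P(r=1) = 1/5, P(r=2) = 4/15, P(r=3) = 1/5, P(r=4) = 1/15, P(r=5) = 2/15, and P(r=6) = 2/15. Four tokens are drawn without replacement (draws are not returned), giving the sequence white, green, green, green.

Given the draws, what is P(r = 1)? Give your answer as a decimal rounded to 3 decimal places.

0.333

The likelihood of the observed sequence under each hypothesis: P(data | r = 1) = (1/7)(6/6)(5/5)(4/4) = 1/7; P(data | r = 2) = (2/7)(5/6)(4/5)(3/4) = 1/7; P(data | r = 3) = (3/7)(4/6)(3/5)(2/4) = 3/35; P(data | r = 4) = (4/7)(3/6)(2/5)(1/4) = 1/35; P(data | r = 5) = (5/7)(2/6)(1/5)(0/4) = 0; P(data | r = 6) = (6/7)(1/6)(0/5) = 0.
Weighting by the prior gives 1/5 · 1/7 = 1/35, 4/15 · 1/7 = 4/105, 1/5 · 3/35 = 3/175, 1/15 · 1/35 = 1/525, 2/15 · 0 = 0, 2/15 · 0 = 0; summing to 3/35.
So P(r = 1 | data) = (1/35) / (3/35) = 1/3.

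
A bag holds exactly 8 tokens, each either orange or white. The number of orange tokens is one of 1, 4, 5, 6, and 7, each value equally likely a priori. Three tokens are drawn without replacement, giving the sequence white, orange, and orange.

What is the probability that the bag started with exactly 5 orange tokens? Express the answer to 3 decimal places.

For each hypothesis, P(data | H) works out to: P(data | r = 1) = (7/8)(1/7)(0/6) = 0; P(data | r = 4) = (4/8)(4/7)(3/6) = 1/7; P(data | r = 5) = (3/8)(5/7)(4/6) = 5/28; P(data | r = 6) = (2/8)(6/7)(5/6) = 5/28; P(data | r = 7) = (1/8)(7/7)(6/6) = 1/8.
Multiplying each by its prior: 1/5 · 0 = 0, 1/5 · 1/7 = 1/35, 1/5 · 5/28 = 1/28, 1/5 · 5/28 = 1/28, 1/5 · 1/8 = 1/40; summing to 1/8.
Hence P(r = 5 | data) = (1/28) / (1/8) = 2/7.

0.286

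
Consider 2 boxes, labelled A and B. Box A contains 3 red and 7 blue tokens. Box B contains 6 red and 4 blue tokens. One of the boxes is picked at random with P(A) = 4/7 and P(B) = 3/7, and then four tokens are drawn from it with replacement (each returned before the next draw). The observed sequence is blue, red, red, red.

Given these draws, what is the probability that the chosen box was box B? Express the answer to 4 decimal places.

0.7742

The likelihood of the observed sequence under each hypothesis: P(data | box A) = (7/10)(3/10)(3/10)(3/10) = 0.0189; P(data | box B) = (4/10)(6/10)(6/10)(6/10) = 0.0864.
Weighting by the prior gives 4/7 · 0.0189 = 0.0108, 3/7 · 0.0864 = 0.037029; summing to 0.047829.
So P(box B | data) = (0.037029) / (0.047829) = 0.77419.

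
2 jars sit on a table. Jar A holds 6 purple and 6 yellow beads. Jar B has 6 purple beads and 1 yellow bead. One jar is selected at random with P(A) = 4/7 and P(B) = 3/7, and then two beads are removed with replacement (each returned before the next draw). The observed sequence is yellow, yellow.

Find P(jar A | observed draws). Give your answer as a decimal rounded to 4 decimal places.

0.9423

Under each hypothesis, the probability of the observed sequence is: P(data | jar A) = (6/12)(6/12) = 1/4; P(data | jar B) = (1/7)(1/7) = 1/49.
The prior-weighted likelihoods are 4/7 · 1/4 = 1/7, 3/7 · 1/49 = 3/343; summing to 52/343.
By Bayes' rule, P(jar A | data) = (1/7) / (52/343) = 49/52.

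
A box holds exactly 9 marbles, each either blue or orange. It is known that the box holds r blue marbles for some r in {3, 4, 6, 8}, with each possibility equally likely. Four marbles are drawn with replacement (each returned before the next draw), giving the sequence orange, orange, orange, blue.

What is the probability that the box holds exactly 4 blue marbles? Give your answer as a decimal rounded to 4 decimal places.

For each hypothesis, P(data | H) works out to: P(data | r = 3) = (6/9)(6/9)(6/9)(3/9) = 0.098765; P(data | r = 4) = (5/9)(5/9)(5/9)(4/9) = 0.076208; P(data | r = 6) = (3/9)(3/9)(3/9)(6/9) = 0.024691; P(data | r = 8) = (1/9)(1/9)(1/9)(8/9) = 0.0012193.
Weighting by the prior gives 1/4 · 0.098765 = 0.024691, 1/4 · 0.076208 = 0.019052, 1/4 · 0.024691 = 0.0061728, 1/4 · 0.0012193 = 0.00030483; summing to 0.050221.
By Bayes' rule, P(r = 4 | data) = (0.019052) / (0.050221) = 0.37936.

0.3794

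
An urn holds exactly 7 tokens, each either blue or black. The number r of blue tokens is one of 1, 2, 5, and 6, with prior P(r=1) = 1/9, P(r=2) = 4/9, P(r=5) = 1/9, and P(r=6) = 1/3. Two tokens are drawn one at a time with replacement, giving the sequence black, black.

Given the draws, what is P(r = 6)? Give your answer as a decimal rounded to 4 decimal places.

0.0210

The likelihood of the observed sequence under each hypothesis: P(data | r = 1) = (6/7)(6/7) = 36/49; P(data | r = 2) = (5/7)(5/7) = 25/49; P(data | r = 5) = (2/7)(2/7) = 4/49; P(data | r = 6) = (1/7)(1/7) = 1/49.
The prior-weighted likelihoods are 1/9 · 36/49 = 4/49, 4/9 · 25/49 = 100/441, 1/9 · 4/49 = 4/441, 1/3 · 1/49 = 1/147; these sum to 143/441.
So P(r = 6 | data) = (1/147) / (143/441) = 3/143.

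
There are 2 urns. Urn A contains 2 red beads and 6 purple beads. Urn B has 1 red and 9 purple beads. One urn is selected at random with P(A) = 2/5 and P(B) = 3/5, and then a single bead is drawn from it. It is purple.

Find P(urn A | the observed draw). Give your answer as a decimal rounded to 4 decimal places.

0.3571

Compute the likelihood of this draw for each case: P(data | urn A) = (6/8) = 3/4; P(data | urn B) = (9/10) = 9/10.
Multiplying each by its prior: 2/5 · 3/4 = 3/10, 3/5 · 9/10 = 27/50; summing to 21/25.
Hence P(urn A | data) = (3/10) / (21/25) = 5/14.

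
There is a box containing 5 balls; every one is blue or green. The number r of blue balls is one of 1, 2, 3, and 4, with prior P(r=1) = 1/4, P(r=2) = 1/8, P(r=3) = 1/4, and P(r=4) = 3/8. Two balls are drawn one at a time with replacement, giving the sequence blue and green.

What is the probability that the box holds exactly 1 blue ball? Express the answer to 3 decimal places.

For each hypothesis, P(data | H) works out to: P(data | r = 1) = (1/5)(4/5) = 4/25; P(data | r = 2) = (2/5)(3/5) = 6/25; P(data | r = 3) = (3/5)(2/5) = 6/25; P(data | r = 4) = (4/5)(1/5) = 4/25.
Multiplying each by its prior: 1/4 · 4/25 = 1/25, 1/8 · 6/25 = 3/100, 1/4 · 6/25 = 3/50, 3/8 · 4/25 = 3/50; summing to 19/100.
By Bayes' rule, P(r = 1 | data) = (1/25) / (19/100) = 4/19.

0.211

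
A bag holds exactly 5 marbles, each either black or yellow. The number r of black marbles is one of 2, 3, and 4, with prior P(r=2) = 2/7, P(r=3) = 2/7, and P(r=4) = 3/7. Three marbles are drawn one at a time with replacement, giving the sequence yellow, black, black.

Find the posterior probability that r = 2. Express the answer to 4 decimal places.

0.2222

Compute the likelihood of the observed sequence for each case: P(data | r = 2) = (3/5)(2/5)(2/5) = 12/125; P(data | r = 3) = (2/5)(3/5)(3/5) = 18/125; P(data | r = 4) = (1/5)(4/5)(4/5) = 16/125.
Multiplying each by its prior: 2/7 · 12/125 = 24/875, 2/7 · 18/125 = 36/875, 3/7 · 16/125 = 48/875; with total 108/875.
So P(r = 2 | data) = (24/875) / (108/875) = 2/9.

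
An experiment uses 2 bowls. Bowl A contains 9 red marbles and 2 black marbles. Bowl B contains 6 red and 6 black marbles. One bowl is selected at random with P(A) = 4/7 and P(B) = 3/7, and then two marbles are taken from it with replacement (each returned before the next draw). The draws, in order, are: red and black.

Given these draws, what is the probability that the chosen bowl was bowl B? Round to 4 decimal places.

0.5576

The likelihood of the observed sequence under each hypothesis: P(data | bowl A) = (9/11)(2/11) = 18/121; P(data | bowl B) = (6/12)(6/12) = 1/4.
Multiplying each by its prior: 4/7 · 18/121 = 72/847, 3/7 · 1/4 = 3/28; summing to 93/484.
Therefore the posterior P(bowl B | data) = (3/28) / (93/484) = 121/217.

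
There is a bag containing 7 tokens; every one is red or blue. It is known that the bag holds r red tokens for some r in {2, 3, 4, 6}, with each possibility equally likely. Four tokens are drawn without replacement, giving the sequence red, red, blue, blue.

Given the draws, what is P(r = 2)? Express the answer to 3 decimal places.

Under each hypothesis, the probability of the observed sequence is: P(data | r = 2) = (2/7)(1/6)(5/5)(4/4) = 1/21; P(data | r = 3) = (3/7)(2/6)(4/5)(3/4) = 3/35; P(data | r = 4) = (4/7)(3/6)(3/5)(2/4) = 3/35; P(data | r = 6) = (6/7)(5/6)(1/5)(0/4) = 0.
Weighting by the prior gives 1/4 · 1/21 = 1/84, 1/4 · 3/35 = 3/140, 1/4 · 3/35 = 3/140, 1/4 · 0 = 0; with total 23/420.
Therefore the posterior P(r = 2 | data) = (1/84) / (23/420) = 5/23.

0.217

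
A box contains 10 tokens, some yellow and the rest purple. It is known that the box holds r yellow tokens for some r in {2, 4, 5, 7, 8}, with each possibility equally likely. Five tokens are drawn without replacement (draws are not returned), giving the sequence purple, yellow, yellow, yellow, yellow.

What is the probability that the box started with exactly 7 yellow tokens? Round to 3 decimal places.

0.380

Compute the likelihood of the observed sequence for each case: P(data | r = 2) = (8/10)(2/9)(1/8)(0/7) = 0; P(data | r = 4) = (6/10)(4/9)(3/8)(2/7)(1/6) = 0.0047619; P(data | r = 5) = (5/10)(5/9)(4/8)(3/7)(2/6) = 0.019841; P(data | r = 7) = (3/10)(7/9)(6/8)(5/7)(4/6) = 0.083333; P(data | r = 8) = (2/10)(8/9)(7/8)(6/7)(5/6) = 0.11111.
Weighting by the prior gives 1/5 · 0 = 0, 1/5 · 0.0047619 = 0.00095238, 1/5 · 0.019841 = 0.0039683, 1/5 · 0.083333 = 0.016667, 1/5 · 0.11111 = 0.022222; with total 0.04381.
So P(r = 7 | data) = (0.016667) / (0.04381) = 0.38043.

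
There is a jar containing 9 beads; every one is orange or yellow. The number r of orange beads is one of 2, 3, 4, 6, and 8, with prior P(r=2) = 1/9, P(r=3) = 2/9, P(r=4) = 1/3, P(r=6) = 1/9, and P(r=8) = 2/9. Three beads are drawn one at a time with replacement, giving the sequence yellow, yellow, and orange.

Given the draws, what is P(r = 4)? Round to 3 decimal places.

0.439

Under each hypothesis, the probability of the observed sequence is: P(data | r = 2) = (7/9)(7/9)(2/9) = 0.13443; P(data | r = 3) = (6/9)(6/9)(3/9) = 0.14815; P(data | r = 4) = (5/9)(5/9)(4/9) = 0.13717; P(data | r = 6) = (3/9)(3/9)(6/9) = 0.074074; P(data | r = 8) = (1/9)(1/9)(8/9) = 0.010974.
The prior-weighted likelihoods are 1/9 · 0.13443 = 0.014937, 2/9 · 0.14815 = 0.032922, 1/3 · 0.13717 = 0.045725, 1/9 · 0.074074 = 0.0082305, 2/9 · 0.010974 = 0.0024387; with total 0.10425.
Hence P(r = 4 | data) = (0.045725) / (0.10425) = 0.4386.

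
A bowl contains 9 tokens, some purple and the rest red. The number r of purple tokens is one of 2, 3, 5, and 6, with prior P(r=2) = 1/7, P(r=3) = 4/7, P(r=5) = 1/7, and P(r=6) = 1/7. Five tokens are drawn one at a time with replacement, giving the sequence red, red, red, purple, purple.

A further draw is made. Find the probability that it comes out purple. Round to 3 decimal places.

Compute the likelihood of the observed sequence for each case: P(data | r = 2) = (7/9)(7/9)(7/9)(2/9)(2/9) = 0.023235; P(data | r = 3) = (6/9)(6/9)(6/9)(3/9)(3/9) = 0.032922; P(data | r = 5) = (4/9)(4/9)(4/9)(5/9)(5/9) = 0.027096; P(data | r = 6) = (3/9)(3/9)(3/9)(6/9)(6/9) = 0.016461.
Weighting by the prior gives 1/7 · 0.023235 = 0.0033193, 4/7 · 0.032922 = 0.018812, 1/7 · 0.027096 = 0.0038709, 1/7 · 0.016461 = 0.0023516; summing to 0.028354.
Dividing through by the total gives posterior P(r = 2 | data) = 0.11706, P(r = 3 | data) = 0.66348, P(r = 5 | data) = 0.13652, P(r = 6 | data) = 0.082935.
The predictive probability is P(purple next | data) = (2/9)(0.11706) + (1/3)(0.66348) + (5/9)(0.13652) + (2/3)(0.082935) = 0.37831.

0.378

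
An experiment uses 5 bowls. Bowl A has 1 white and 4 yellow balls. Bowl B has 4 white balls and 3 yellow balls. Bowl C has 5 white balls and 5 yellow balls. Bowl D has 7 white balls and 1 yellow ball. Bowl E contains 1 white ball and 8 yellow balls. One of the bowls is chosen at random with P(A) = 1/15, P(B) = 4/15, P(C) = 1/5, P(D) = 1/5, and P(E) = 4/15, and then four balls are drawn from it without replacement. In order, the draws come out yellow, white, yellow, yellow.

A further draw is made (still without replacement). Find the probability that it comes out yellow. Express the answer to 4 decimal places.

0.7511

For each hypothesis, P(data | H) works out to: P(data | bowl A) = (4/5)(1/4)(3/3)(2/2) = 0.2; P(data | bowl B) = (3/7)(4/6)(2/5)(1/4) = 0.028571; P(data | bowl C) = (5/10)(5/9)(4/8)(3/7) = 0.059524; P(data | bowl D) = (1/8)(7/7)(0/6) = 0; P(data | bowl E) = (8/9)(1/8)(7/7)(6/6) = 0.11111.
Weighting by the prior gives 1/15 · 0.2 = 0.013333, 4/15 · 0.028571 = 0.007619, 1/5 · 0.059524 = 0.011905, 1/5 · 0 = 0, 4/15 · 0.11111 = 0.02963; these sum to 0.062487.
Normalising, the posterior is P(bowl A | data) = 0.21338, P(bowl B | data) = 0.12193, P(bowl C | data) = 0.19052, P(bowl D | data) = 0, P(bowl E | data) = 0.47417.
Averaging over the posterior, P(yellow next | data) = (1)(0.21338) + (0)(0.12193) + (1/3)(0.19052) + (1)(0.47417) = 0.75106.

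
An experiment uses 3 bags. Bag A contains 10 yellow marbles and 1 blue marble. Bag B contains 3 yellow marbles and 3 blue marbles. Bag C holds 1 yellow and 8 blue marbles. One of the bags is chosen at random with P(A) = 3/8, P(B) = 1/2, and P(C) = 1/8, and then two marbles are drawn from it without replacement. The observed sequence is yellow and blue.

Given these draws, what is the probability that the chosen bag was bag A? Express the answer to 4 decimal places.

The likelihood of the observed sequence under each hypothesis: P(data | bag A) = (10/11)(1/10) = 1/11; P(data | bag B) = (3/6)(3/5) = 3/10; P(data | bag C) = (1/9)(8/8) = 1/9.
Multiplying each by its prior: 3/8 · 1/11 = 3/88, 1/2 · 3/10 = 3/20, 1/8 · 1/9 = 1/72; these sum to 98/495.
Hence P(bag A | data) = (3/88) / (98/495) = 135/784.

0.1722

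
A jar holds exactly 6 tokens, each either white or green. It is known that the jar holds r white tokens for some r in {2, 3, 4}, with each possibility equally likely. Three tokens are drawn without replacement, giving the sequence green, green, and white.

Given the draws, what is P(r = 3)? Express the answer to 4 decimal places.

Compute the likelihood of the observed sequence for each case: P(data | r = 2) = (4/6)(3/5)(2/4) = 1/5; P(data | r = 3) = (3/6)(2/5)(3/4) = 3/20; P(data | r = 4) = (2/6)(1/5)(4/4) = 1/15.
The prior-weighted likelihoods are 1/3 · 1/5 = 1/15, 1/3 · 3/20 = 1/20, 1/3 · 1/15 = 1/45; summing to 5/36.
So P(r = 3 | data) = (1/20) / (5/36) = 9/25.

0.3600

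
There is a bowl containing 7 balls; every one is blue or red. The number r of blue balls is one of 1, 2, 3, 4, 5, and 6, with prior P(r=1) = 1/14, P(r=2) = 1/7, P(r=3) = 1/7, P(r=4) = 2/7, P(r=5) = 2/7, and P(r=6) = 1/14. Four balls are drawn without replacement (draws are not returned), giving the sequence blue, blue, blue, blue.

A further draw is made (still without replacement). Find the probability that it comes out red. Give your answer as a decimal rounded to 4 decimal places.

0.5726

For each hypothesis, P(data | H) works out to: P(data | r = 1) = (1/7)(0/6) = 0; P(data | r = 2) = (2/7)(1/6)(0/5) = 0; P(data | r = 3) = (3/7)(2/6)(1/5)(0/4) = 0; P(data | r = 4) = (4/7)(3/6)(2/5)(1/4) = 1/35; P(data | r = 5) = (5/7)(4/6)(3/5)(2/4) = 1/7; P(data | r = 6) = (6/7)(5/6)(4/5)(3/4) = 3/7.
Weighting by the prior gives 1/14 · 0 = 0, 1/7 · 0 = 0, 1/7 · 0 = 0, 2/7 · 1/35 = 2/245, 2/7 · 1/7 = 2/49, 1/14 · 3/7 = 3/98; with total 39/490.
Normalising, the posterior is P(r = 1 | data) = 0, P(r = 2 | data) = 0, P(r = 3 | data) = 0, P(r = 4 | data) = 4/39, P(r = 5 | data) = 20/39, P(r = 6 | data) = 5/13.
Averaging over the posterior, P(red next | data) = (1)(4/39) + (2/3)(20/39) + (1/3)(5/13) = 67/117.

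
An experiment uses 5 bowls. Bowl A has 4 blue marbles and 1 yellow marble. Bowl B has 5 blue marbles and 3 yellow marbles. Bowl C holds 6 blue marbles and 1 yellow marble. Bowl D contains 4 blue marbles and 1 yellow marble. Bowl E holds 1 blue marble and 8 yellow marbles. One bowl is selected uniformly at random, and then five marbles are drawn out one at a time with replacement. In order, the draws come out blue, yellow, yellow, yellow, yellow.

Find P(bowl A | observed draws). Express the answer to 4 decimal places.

0.0151

Under each hypothesis, the probability of the observed sequence is: P(data | bowl A) = (4/5)(1/5)(1/5)(1/5)(1/5) = 0.00128; P(data | bowl B) = (5/8)(3/8)(3/8)(3/8)(3/8) = 0.01236; P(data | bowl C) = (6/7)(1/7)(1/7)(1/7)(1/7) = 0.00035699; P(data | bowl D) = (4/5)(1/5)(1/5)(1/5)(1/5) = 0.00128; P(data | bowl E) = (1/9)(8/9)(8/9)(8/9)(8/9) = 0.069366.
Multiplying each by its prior: 1/5 · 0.00128 = 0.000256, 1/5 · 0.01236 = 0.0024719, 1/5 · 0.00035699 = 7.1399e-05, 1/5 · 0.00128 = 0.000256, 1/5 · 0.069366 = 0.013873; these sum to 0.016929.
Hence P(bowl A | data) = (0.000256) / (0.016929) = 0.015122.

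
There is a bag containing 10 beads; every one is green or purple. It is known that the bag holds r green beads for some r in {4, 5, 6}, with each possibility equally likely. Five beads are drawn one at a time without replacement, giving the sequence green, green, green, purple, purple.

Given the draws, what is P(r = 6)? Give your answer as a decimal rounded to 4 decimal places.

0.4286

The likelihood of the observed sequence under each hypothesis: P(data | r = 4) = (4/10)(3/9)(2/8)(6/7)(5/6) = 1/42; P(data | r = 5) = (5/10)(4/9)(3/8)(5/7)(4/6) = 5/126; P(data | r = 6) = (6/10)(5/9)(4/8)(4/7)(3/6) = 1/21.
Weighting by the prior gives 1/3 · 1/42 = 1/126, 1/3 · 5/126 = 5/378, 1/3 · 1/21 = 1/63; summing to 1/27.
So P(r = 6 | data) = (1/63) / (1/27) = 3/7.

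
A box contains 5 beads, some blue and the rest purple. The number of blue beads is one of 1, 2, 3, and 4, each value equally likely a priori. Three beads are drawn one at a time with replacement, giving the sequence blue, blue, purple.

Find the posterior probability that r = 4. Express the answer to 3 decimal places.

0.320

For each hypothesis, P(data | H) works out to: P(data | r = 1) = (1/5)(1/5)(4/5) = 4/125; P(data | r = 2) = (2/5)(2/5)(3/5) = 12/125; P(data | r = 3) = (3/5)(3/5)(2/5) = 18/125; P(data | r = 4) = (4/5)(4/5)(1/5) = 16/125.
The prior-weighted likelihoods are 1/4 · 4/125 = 1/125, 1/4 · 12/125 = 3/125, 1/4 · 18/125 = 9/250, 1/4 · 16/125 = 4/125; summing to 1/10.
So P(r = 4 | data) = (4/125) / (1/10) = 8/25.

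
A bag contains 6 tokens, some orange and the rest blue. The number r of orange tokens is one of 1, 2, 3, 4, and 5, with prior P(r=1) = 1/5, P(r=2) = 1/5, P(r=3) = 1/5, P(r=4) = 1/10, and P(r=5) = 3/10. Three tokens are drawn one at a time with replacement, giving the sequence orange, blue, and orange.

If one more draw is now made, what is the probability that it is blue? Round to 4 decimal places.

For each hypothesis, P(data | H) works out to: P(data | r = 1) = (1/6)(5/6)(1/6) = 0.023148; P(data | r = 2) = (2/6)(4/6)(2/6) = 0.074074; P(data | r = 3) = (3/6)(3/6)(3/6) = 0.125; P(data | r = 4) = (4/6)(2/6)(4/6) = 0.14815; P(data | r = 5) = (5/6)(1/6)(5/6) = 0.11574.
Multiplying each by its prior: 1/5 · 0.023148 = 0.0046296, 1/5 · 0.074074 = 0.014815, 1/5 · 0.125 = 0.025, 1/10 · 0.14815 = 0.014815, 3/10 · 0.11574 = 0.034722; with total 0.093981.
Normalising, the posterior is P(r = 1 | data) = 0.049261, P(r = 2 | data) = 0.15764, P(r = 3 | data) = 0.26601, P(r = 4 | data) = 0.15764, P(r = 5 | data) = 0.36946.
The predictive probability is P(blue next | data) = (5/6)(0.049261) + (2/3)(0.15764) + (1/2)(0.26601) + (1/3)(0.15764) + (1/6)(0.36946) = 0.39327.

0.3933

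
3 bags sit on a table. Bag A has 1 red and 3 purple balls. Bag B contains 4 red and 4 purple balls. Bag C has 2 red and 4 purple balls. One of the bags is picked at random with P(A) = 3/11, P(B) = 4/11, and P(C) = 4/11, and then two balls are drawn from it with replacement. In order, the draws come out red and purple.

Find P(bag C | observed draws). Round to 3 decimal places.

Compute the likelihood of the observed sequence for each case: P(data | bag A) = (1/4)(3/4) = 0.1875; P(data | bag B) = (4/8)(4/8) = 0.25; P(data | bag C) = (2/6)(4/6) = 0.22222.
Weighting by the prior gives 3/11 · 0.1875 = 0.051136, 4/11 · 0.25 = 0.090909, 4/11 · 0.22222 = 0.080808; these sum to 0.22285.
So P(bag C | data) = (0.080808) / (0.22285) = 0.36261.

0.363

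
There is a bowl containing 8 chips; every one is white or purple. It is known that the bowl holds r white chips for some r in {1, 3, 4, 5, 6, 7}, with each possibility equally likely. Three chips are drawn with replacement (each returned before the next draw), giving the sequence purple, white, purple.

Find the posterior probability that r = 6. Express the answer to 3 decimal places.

For each hypothesis, P(data | H) works out to: P(data | r = 1) = (7/8)(1/8)(7/8) = 0.095703; P(data | r = 3) = (5/8)(3/8)(5/8) = 0.14648; P(data | r = 4) = (4/8)(4/8)(4/8) = 0.125; P(data | r = 5) = (3/8)(5/8)(3/8) = 0.087891; P(data | r = 6) = (2/8)(6/8)(2/8) = 0.046875; P(data | r = 7) = (1/8)(7/8)(1/8) = 0.013672.
Weighting by the prior gives 1/6 · 0.095703 = 0.015951, 1/6 · 0.14648 = 0.024414, 1/6 · 0.125 = 0.020833, 1/6 · 0.087891 = 0.014648, 1/6 · 0.046875 = 0.0078125, 1/6 · 0.013672 = 0.0022786; these sum to 0.085938.
By Bayes' rule, P(r = 6 | data) = (0.0078125) / (0.085938) = 0.090909.

0.091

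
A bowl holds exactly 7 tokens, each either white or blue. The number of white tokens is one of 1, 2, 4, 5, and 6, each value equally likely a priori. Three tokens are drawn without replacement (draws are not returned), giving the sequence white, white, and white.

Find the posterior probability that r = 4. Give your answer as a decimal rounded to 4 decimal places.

Compute the likelihood of the observed sequence for each case: P(data | r = 1) = (1/7)(0/6) = 0; P(data | r = 2) = (2/7)(1/6)(0/5) = 0; P(data | r = 4) = (4/7)(3/6)(2/5) = 4/35; P(data | r = 5) = (5/7)(4/6)(3/5) = 2/7; P(data | r = 6) = (6/7)(5/6)(4/5) = 4/7.
Multiplying each by its prior: 1/5 · 0 = 0, 1/5 · 0 = 0, 1/5 · 4/35 = 4/175, 1/5 · 2/7 = 2/35, 1/5 · 4/7 = 4/35; summing to 34/175.
Therefore the posterior P(r = 4 | data) = (4/175) / (34/175) = 2/17.

0.1176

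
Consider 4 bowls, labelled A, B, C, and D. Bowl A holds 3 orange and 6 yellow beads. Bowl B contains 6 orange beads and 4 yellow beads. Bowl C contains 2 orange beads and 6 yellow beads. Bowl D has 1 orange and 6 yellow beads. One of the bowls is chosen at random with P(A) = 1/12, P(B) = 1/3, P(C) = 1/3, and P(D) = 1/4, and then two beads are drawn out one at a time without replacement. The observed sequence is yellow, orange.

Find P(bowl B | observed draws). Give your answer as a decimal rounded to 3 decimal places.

0.410

For each hypothesis, P(data | H) works out to: P(data | bowl A) = (6/9)(3/8) = 0.25; P(data | bowl B) = (4/10)(6/9) = 0.26667; P(data | bowl C) = (6/8)(2/7) = 0.21429; P(data | bowl D) = (6/7)(1/6) = 0.14286.
Weighting by the prior gives 1/12 · 0.25 = 0.020833, 1/3 · 0.26667 = 0.088889, 1/3 · 0.21429 = 0.071429, 1/4 · 0.14286 = 0.035714; with total 0.21687.
By Bayes' rule, P(bowl B | data) = (0.088889) / (0.21687) = 0.40988.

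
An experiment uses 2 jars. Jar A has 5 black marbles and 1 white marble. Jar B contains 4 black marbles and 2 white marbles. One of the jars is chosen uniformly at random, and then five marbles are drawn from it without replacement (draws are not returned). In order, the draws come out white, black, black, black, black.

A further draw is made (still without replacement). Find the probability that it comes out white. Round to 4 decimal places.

Compute the likelihood of the observed sequence for each case: P(data | jar A) = (1/6)(5/5)(4/4)(3/3)(2/2) = 1/6; P(data | jar B) = (2/6)(4/5)(3/4)(2/3)(1/2) = 1/15.
Weighting by the prior gives 1/2 · 1/6 = 1/12, 1/2 · 1/15 = 1/30; with total 7/60.
Dividing through by the total gives posterior P(jar A | data) = 5/7, P(jar B | data) = 2/7.
The predictive probability is P(white next | data) = (0)(5/7) + (1)(2/7) = 2/7.

0.2857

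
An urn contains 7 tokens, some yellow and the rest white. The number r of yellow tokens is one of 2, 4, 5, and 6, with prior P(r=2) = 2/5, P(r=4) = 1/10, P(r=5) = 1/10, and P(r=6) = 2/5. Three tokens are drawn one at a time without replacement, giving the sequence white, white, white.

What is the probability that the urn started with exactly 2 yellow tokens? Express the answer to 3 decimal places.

0.976

Under each hypothesis, the probability of the observed sequence is: P(data | r = 2) = (5/7)(4/6)(3/5) = 2/7; P(data | r = 4) = (3/7)(2/6)(1/5) = 1/35; P(data | r = 5) = (2/7)(1/6)(0/5) = 0; P(data | r = 6) = (1/7)(0/6) = 0.
The prior-weighted likelihoods are 2/5 · 2/7 = 4/35, 1/10 · 1/35 = 1/350, 1/10 · 0 = 0, 2/5 · 0 = 0; with total 41/350.
Hence P(r = 2 | data) = (4/35) / (41/350) = 40/41.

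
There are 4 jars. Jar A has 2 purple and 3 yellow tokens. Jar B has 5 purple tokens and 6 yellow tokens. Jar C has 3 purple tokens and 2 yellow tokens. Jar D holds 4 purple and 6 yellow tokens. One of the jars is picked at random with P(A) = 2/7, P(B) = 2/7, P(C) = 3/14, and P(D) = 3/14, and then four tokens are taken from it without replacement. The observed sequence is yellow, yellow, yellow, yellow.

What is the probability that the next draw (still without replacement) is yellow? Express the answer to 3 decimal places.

Under each hypothesis, the probability of the observed sequence is: P(data | jar A) = (3/5)(2/4)(1/3)(0/2) = 0; P(data | jar B) = (6/11)(5/10)(4/9)(3/8) = 0.045455; P(data | jar C) = (2/5)(1/4)(0/3) = 0; P(data | jar D) = (6/10)(5/9)(4/8)(3/7) = 0.071429.
The prior-weighted likelihoods are 2/7 · 0 = 0, 2/7 · 0.045455 = 0.012987, 3/14 · 0 = 0, 3/14 · 0.071429 = 0.015306; these sum to 0.028293.
Dividing through by the total gives posterior P(jar A | data) = 0, P(jar B | data) = 0.45902, P(jar C | data) = 0, P(jar D | data) = 0.54098.
Averaging over the posterior, P(yellow next | data) = (2/7)(0.45902) + (1/3)(0.54098) = 0.31148.

0.311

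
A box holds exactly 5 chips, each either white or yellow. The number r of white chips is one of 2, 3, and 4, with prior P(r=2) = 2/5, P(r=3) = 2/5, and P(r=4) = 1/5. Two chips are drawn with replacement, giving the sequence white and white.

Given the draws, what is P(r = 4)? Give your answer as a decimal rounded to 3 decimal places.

Under each hypothesis, the probability of the observed sequence is: P(data | r = 2) = (2/5)(2/5) = 4/25; P(data | r = 3) = (3/5)(3/5) = 9/25; P(data | r = 4) = (4/5)(4/5) = 16/25.
Multiplying each by its prior: 2/5 · 4/25 = 8/125, 2/5 · 9/25 = 18/125, 1/5 · 16/25 = 16/125; summing to 42/125.
Hence P(r = 4 | data) = (16/125) / (42/125) = 8/21.

0.381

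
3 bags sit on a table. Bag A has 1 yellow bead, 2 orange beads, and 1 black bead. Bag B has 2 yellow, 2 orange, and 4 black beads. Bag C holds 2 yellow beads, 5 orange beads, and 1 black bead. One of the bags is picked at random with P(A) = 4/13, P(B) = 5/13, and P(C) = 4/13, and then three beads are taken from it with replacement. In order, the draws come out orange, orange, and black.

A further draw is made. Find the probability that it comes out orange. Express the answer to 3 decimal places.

For each hypothesis, P(data | H) works out to: P(data | bag A) = (2/4)(2/4)(1/4) = 0.0625; P(data | bag B) = (2/8)(2/8)(4/8) = 0.03125; P(data | bag C) = (5/8)(5/8)(1/8) = 0.048828.
Weighting by the prior gives 4/13 · 0.0625 = 0.019231, 5/13 · 0.03125 = 0.012019, 4/13 · 0.048828 = 0.015024; summing to 0.046274.
Normalising, the posterior is P(bag A | data) = 0.41558, P(bag B | data) = 0.25974, P(bag C | data) = 0.32468.
So P(orange next | data) = Σ P(orange next | H) P(H | data) = (1/2)(0.41558) + (1/4)(0.25974) + (5/8)(0.32468) = 0.47565.

0.476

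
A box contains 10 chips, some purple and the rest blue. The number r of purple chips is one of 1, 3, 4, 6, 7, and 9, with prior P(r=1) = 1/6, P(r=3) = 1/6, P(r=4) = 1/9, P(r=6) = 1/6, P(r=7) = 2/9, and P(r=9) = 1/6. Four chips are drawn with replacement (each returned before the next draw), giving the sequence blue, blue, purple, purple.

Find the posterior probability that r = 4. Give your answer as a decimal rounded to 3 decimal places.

0.179

The likelihood of the observed sequence under each hypothesis: P(data | r = 1) = (9/10)(9/10)(1/10)(1/10) = 0.0081; P(data | r = 3) = (7/10)(7/10)(3/10)(3/10) = 0.0441; P(data | r = 4) = (6/10)(6/10)(4/10)(4/10) = 0.0576; P(data | r = 6) = (4/10)(4/10)(6/10)(6/10) = 0.0576; P(data | r = 7) = (3/10)(3/10)(7/10)(7/10) = 0.0441; P(data | r = 9) = (1/10)(1/10)(9/10)(9/10) = 0.0081.
Multiplying each by its prior: 1/6 · 0.0081 = 0.00135, 1/6 · 0.0441 = 0.00735, 1/9 · 0.0576 = 0.0064, 1/6 · 0.0576 = 0.0096, 2/9 · 0.0441 = 0.0098, 1/6 · 0.0081 = 0.00135; these sum to 0.03585.
By Bayes' rule, P(r = 4 | data) = (0.0064) / (0.03585) = 0.17852.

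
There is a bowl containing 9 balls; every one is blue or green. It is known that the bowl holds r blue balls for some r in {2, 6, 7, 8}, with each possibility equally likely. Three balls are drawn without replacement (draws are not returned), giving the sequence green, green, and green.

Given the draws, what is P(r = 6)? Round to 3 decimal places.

The likelihood of the observed sequence under each hypothesis: P(data | r = 2) = (7/9)(6/8)(5/7) = 5/12; P(data | r = 6) = (3/9)(2/8)(1/7) = 1/84; P(data | r = 7) = (2/9)(1/8)(0/7) = 0; P(data | r = 8) = (1/9)(0/8) = 0.
Weighting by the prior gives 1/4 · 5/12 = 5/48, 1/4 · 1/84 = 1/336, 1/4 · 0 = 0, 1/4 · 0 = 0; summing to 3/28.
Therefore the posterior P(r = 6 | data) = (1/336) / (3/28) = 1/36.

0.028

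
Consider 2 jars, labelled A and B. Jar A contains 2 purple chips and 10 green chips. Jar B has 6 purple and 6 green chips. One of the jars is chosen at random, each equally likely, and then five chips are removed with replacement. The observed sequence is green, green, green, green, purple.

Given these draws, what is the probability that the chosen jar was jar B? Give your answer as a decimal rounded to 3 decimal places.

For each hypothesis, P(data | H) works out to: P(data | jar A) = (10/12)(10/12)(10/12)(10/12)(2/12) = 0.080376; P(data | jar B) = (6/12)(6/12)(6/12)(6/12)(6/12) = 0.03125.
Multiplying each by its prior: 1/2 · 0.080376 = 0.040188, 1/2 · 0.03125 = 0.015625; summing to 0.055813.
Therefore the posterior P(jar B | data) = (0.015625) / (0.055813) = 0.27995.

0.280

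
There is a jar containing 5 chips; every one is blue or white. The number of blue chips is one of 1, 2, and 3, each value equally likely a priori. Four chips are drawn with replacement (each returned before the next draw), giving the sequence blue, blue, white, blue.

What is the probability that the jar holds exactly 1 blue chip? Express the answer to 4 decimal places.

Under each hypothesis, the probability of the observed sequence is: P(data | r = 1) = (1/5)(1/5)(4/5)(1/5) = 0.0064; P(data | r = 2) = (2/5)(2/5)(3/5)(2/5) = 0.0384; P(data | r = 3) = (3/5)(3/5)(2/5)(3/5) = 0.0864.
Multiplying each by its prior: 1/3 · 0.0064 = 0.0021333, 1/3 · 0.0384 = 0.0128, 1/3 · 0.0864 = 0.0288; these sum to 0.043733.
So P(r = 1 | data) = (0.0021333) / (0.043733) = 0.04878.

0.0488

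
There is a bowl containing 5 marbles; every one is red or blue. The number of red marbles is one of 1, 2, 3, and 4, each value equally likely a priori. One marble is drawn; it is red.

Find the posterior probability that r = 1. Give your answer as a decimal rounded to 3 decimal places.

0.100

Compute the likelihood of this draw for each case: P(data | r = 1) = (1/5) = 1/5; P(data | r = 2) = (2/5) = 2/5; P(data | r = 3) = (3/5) = 3/5; P(data | r = 4) = (4/5) = 4/5.
Multiplying each by its prior: 1/4 · 1/5 = 1/20, 1/4 · 2/5 = 1/10, 1/4 · 3/5 = 3/20, 1/4 · 4/5 = 1/5; these sum to 1/2.
Hence P(r = 1 | data) = (1/20) / (1/2) = 1/10.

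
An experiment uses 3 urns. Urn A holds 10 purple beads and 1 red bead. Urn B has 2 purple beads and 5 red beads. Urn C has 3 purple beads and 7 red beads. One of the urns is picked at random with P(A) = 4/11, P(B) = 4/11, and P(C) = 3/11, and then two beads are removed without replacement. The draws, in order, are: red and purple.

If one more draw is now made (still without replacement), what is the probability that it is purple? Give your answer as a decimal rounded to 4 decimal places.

0.3617

Under each hypothesis, the probability of the observed sequence is: P(data | urn A) = (1/11)(10/10) = 0.090909; P(data | urn B) = (5/7)(2/6) = 0.2381; P(data | urn C) = (7/10)(3/9) = 0.23333.
Weighting by the prior gives 4/11 · 0.090909 = 0.033058, 4/11 · 0.2381 = 0.08658, 3/11 · 0.23333 = 0.063636; these sum to 0.18327.
The posterior is then P(urn A | data) = 0.18037, P(urn B | data) = 0.47241, P(urn C | data) = 0.34722.
Averaging over the posterior, P(purple next | data) = (1)(0.18037) + (1/5)(0.47241) + (1/4)(0.34722) = 0.36166.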